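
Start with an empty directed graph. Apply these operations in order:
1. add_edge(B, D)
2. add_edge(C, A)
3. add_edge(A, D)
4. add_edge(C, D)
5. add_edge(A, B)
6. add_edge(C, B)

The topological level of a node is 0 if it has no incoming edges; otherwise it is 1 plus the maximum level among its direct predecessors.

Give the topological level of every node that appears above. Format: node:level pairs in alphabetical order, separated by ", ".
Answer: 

Answer: A:1, B:2, C:0, D:3

Derivation:
Op 1: add_edge(B, D). Edges now: 1
Op 2: add_edge(C, A). Edges now: 2
Op 3: add_edge(A, D). Edges now: 3
Op 4: add_edge(C, D). Edges now: 4
Op 5: add_edge(A, B). Edges now: 5
Op 6: add_edge(C, B). Edges now: 6
Compute levels (Kahn BFS):
  sources (in-degree 0): C
  process C: level=0
    C->A: in-degree(A)=0, level(A)=1, enqueue
    C->B: in-degree(B)=1, level(B)>=1
    C->D: in-degree(D)=2, level(D)>=1
  process A: level=1
    A->B: in-degree(B)=0, level(B)=2, enqueue
    A->D: in-degree(D)=1, level(D)>=2
  process B: level=2
    B->D: in-degree(D)=0, level(D)=3, enqueue
  process D: level=3
All levels: A:1, B:2, C:0, D:3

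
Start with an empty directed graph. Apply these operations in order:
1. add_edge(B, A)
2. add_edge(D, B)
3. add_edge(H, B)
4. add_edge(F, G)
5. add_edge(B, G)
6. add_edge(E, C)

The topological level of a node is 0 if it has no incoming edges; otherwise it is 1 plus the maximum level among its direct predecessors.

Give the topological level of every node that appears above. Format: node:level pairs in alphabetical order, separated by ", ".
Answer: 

Answer: A:2, B:1, C:1, D:0, E:0, F:0, G:2, H:0

Derivation:
Op 1: add_edge(B, A). Edges now: 1
Op 2: add_edge(D, B). Edges now: 2
Op 3: add_edge(H, B). Edges now: 3
Op 4: add_edge(F, G). Edges now: 4
Op 5: add_edge(B, G). Edges now: 5
Op 6: add_edge(E, C). Edges now: 6
Compute levels (Kahn BFS):
  sources (in-degree 0): D, E, F, H
  process D: level=0
    D->B: in-degree(B)=1, level(B)>=1
  process E: level=0
    E->C: in-degree(C)=0, level(C)=1, enqueue
  process F: level=0
    F->G: in-degree(G)=1, level(G)>=1
  process H: level=0
    H->B: in-degree(B)=0, level(B)=1, enqueue
  process C: level=1
  process B: level=1
    B->A: in-degree(A)=0, level(A)=2, enqueue
    B->G: in-degree(G)=0, level(G)=2, enqueue
  process A: level=2
  process G: level=2
All levels: A:2, B:1, C:1, D:0, E:0, F:0, G:2, H:0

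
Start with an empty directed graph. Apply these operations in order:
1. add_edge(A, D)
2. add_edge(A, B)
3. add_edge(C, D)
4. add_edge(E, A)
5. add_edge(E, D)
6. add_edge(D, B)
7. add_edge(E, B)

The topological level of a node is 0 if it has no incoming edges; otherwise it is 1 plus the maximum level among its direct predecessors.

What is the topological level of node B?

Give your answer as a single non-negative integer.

Answer: 3

Derivation:
Op 1: add_edge(A, D). Edges now: 1
Op 2: add_edge(A, B). Edges now: 2
Op 3: add_edge(C, D). Edges now: 3
Op 4: add_edge(E, A). Edges now: 4
Op 5: add_edge(E, D). Edges now: 5
Op 6: add_edge(D, B). Edges now: 6
Op 7: add_edge(E, B). Edges now: 7
Compute levels (Kahn BFS):
  sources (in-degree 0): C, E
  process C: level=0
    C->D: in-degree(D)=2, level(D)>=1
  process E: level=0
    E->A: in-degree(A)=0, level(A)=1, enqueue
    E->B: in-degree(B)=2, level(B)>=1
    E->D: in-degree(D)=1, level(D)>=1
  process A: level=1
    A->B: in-degree(B)=1, level(B)>=2
    A->D: in-degree(D)=0, level(D)=2, enqueue
  process D: level=2
    D->B: in-degree(B)=0, level(B)=3, enqueue
  process B: level=3
All levels: A:1, B:3, C:0, D:2, E:0
level(B) = 3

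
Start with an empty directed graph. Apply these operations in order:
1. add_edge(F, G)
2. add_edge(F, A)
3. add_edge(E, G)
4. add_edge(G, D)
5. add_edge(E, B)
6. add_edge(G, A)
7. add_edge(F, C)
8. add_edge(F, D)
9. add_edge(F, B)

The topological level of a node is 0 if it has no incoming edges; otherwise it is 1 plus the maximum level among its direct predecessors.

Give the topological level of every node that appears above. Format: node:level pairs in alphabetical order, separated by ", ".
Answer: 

Answer: A:2, B:1, C:1, D:2, E:0, F:0, G:1

Derivation:
Op 1: add_edge(F, G). Edges now: 1
Op 2: add_edge(F, A). Edges now: 2
Op 3: add_edge(E, G). Edges now: 3
Op 4: add_edge(G, D). Edges now: 4
Op 5: add_edge(E, B). Edges now: 5
Op 6: add_edge(G, A). Edges now: 6
Op 7: add_edge(F, C). Edges now: 7
Op 8: add_edge(F, D). Edges now: 8
Op 9: add_edge(F, B). Edges now: 9
Compute levels (Kahn BFS):
  sources (in-degree 0): E, F
  process E: level=0
    E->B: in-degree(B)=1, level(B)>=1
    E->G: in-degree(G)=1, level(G)>=1
  process F: level=0
    F->A: in-degree(A)=1, level(A)>=1
    F->B: in-degree(B)=0, level(B)=1, enqueue
    F->C: in-degree(C)=0, level(C)=1, enqueue
    F->D: in-degree(D)=1, level(D)>=1
    F->G: in-degree(G)=0, level(G)=1, enqueue
  process B: level=1
  process C: level=1
  process G: level=1
    G->A: in-degree(A)=0, level(A)=2, enqueue
    G->D: in-degree(D)=0, level(D)=2, enqueue
  process A: level=2
  process D: level=2
All levels: A:2, B:1, C:1, D:2, E:0, F:0, G:1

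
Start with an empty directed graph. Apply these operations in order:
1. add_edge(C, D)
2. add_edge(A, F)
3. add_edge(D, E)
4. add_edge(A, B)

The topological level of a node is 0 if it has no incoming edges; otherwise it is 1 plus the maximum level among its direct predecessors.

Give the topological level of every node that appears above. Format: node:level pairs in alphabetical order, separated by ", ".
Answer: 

Answer: A:0, B:1, C:0, D:1, E:2, F:1

Derivation:
Op 1: add_edge(C, D). Edges now: 1
Op 2: add_edge(A, F). Edges now: 2
Op 3: add_edge(D, E). Edges now: 3
Op 4: add_edge(A, B). Edges now: 4
Compute levels (Kahn BFS):
  sources (in-degree 0): A, C
  process A: level=0
    A->B: in-degree(B)=0, level(B)=1, enqueue
    A->F: in-degree(F)=0, level(F)=1, enqueue
  process C: level=0
    C->D: in-degree(D)=0, level(D)=1, enqueue
  process B: level=1
  process F: level=1
  process D: level=1
    D->E: in-degree(E)=0, level(E)=2, enqueue
  process E: level=2
All levels: A:0, B:1, C:0, D:1, E:2, F:1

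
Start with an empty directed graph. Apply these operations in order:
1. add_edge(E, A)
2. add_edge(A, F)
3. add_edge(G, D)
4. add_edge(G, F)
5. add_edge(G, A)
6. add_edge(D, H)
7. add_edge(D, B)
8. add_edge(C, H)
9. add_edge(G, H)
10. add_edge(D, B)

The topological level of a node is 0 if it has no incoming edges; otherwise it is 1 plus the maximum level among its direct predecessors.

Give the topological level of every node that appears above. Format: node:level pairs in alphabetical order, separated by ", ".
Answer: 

Answer: A:1, B:2, C:0, D:1, E:0, F:2, G:0, H:2

Derivation:
Op 1: add_edge(E, A). Edges now: 1
Op 2: add_edge(A, F). Edges now: 2
Op 3: add_edge(G, D). Edges now: 3
Op 4: add_edge(G, F). Edges now: 4
Op 5: add_edge(G, A). Edges now: 5
Op 6: add_edge(D, H). Edges now: 6
Op 7: add_edge(D, B). Edges now: 7
Op 8: add_edge(C, H). Edges now: 8
Op 9: add_edge(G, H). Edges now: 9
Op 10: add_edge(D, B) (duplicate, no change). Edges now: 9
Compute levels (Kahn BFS):
  sources (in-degree 0): C, E, G
  process C: level=0
    C->H: in-degree(H)=2, level(H)>=1
  process E: level=0
    E->A: in-degree(A)=1, level(A)>=1
  process G: level=0
    G->A: in-degree(A)=0, level(A)=1, enqueue
    G->D: in-degree(D)=0, level(D)=1, enqueue
    G->F: in-degree(F)=1, level(F)>=1
    G->H: in-degree(H)=1, level(H)>=1
  process A: level=1
    A->F: in-degree(F)=0, level(F)=2, enqueue
  process D: level=1
    D->B: in-degree(B)=0, level(B)=2, enqueue
    D->H: in-degree(H)=0, level(H)=2, enqueue
  process F: level=2
  process B: level=2
  process H: level=2
All levels: A:1, B:2, C:0, D:1, E:0, F:2, G:0, H:2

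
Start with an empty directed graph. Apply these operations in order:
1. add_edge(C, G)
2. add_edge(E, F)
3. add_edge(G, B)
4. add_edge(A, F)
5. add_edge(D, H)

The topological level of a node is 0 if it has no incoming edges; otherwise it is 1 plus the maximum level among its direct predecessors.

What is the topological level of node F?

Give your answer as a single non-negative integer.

Answer: 1

Derivation:
Op 1: add_edge(C, G). Edges now: 1
Op 2: add_edge(E, F). Edges now: 2
Op 3: add_edge(G, B). Edges now: 3
Op 4: add_edge(A, F). Edges now: 4
Op 5: add_edge(D, H). Edges now: 5
Compute levels (Kahn BFS):
  sources (in-degree 0): A, C, D, E
  process A: level=0
    A->F: in-degree(F)=1, level(F)>=1
  process C: level=0
    C->G: in-degree(G)=0, level(G)=1, enqueue
  process D: level=0
    D->H: in-degree(H)=0, level(H)=1, enqueue
  process E: level=0
    E->F: in-degree(F)=0, level(F)=1, enqueue
  process G: level=1
    G->B: in-degree(B)=0, level(B)=2, enqueue
  process H: level=1
  process F: level=1
  process B: level=2
All levels: A:0, B:2, C:0, D:0, E:0, F:1, G:1, H:1
level(F) = 1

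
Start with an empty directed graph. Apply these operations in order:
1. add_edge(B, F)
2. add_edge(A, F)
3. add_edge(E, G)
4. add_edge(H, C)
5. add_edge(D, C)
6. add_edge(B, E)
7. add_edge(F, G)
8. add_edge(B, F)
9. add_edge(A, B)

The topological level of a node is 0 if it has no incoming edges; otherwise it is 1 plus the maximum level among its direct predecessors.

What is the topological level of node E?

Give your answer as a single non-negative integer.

Op 1: add_edge(B, F). Edges now: 1
Op 2: add_edge(A, F). Edges now: 2
Op 3: add_edge(E, G). Edges now: 3
Op 4: add_edge(H, C). Edges now: 4
Op 5: add_edge(D, C). Edges now: 5
Op 6: add_edge(B, E). Edges now: 6
Op 7: add_edge(F, G). Edges now: 7
Op 8: add_edge(B, F) (duplicate, no change). Edges now: 7
Op 9: add_edge(A, B). Edges now: 8
Compute levels (Kahn BFS):
  sources (in-degree 0): A, D, H
  process A: level=0
    A->B: in-degree(B)=0, level(B)=1, enqueue
    A->F: in-degree(F)=1, level(F)>=1
  process D: level=0
    D->C: in-degree(C)=1, level(C)>=1
  process H: level=0
    H->C: in-degree(C)=0, level(C)=1, enqueue
  process B: level=1
    B->E: in-degree(E)=0, level(E)=2, enqueue
    B->F: in-degree(F)=0, level(F)=2, enqueue
  process C: level=1
  process E: level=2
    E->G: in-degree(G)=1, level(G)>=3
  process F: level=2
    F->G: in-degree(G)=0, level(G)=3, enqueue
  process G: level=3
All levels: A:0, B:1, C:1, D:0, E:2, F:2, G:3, H:0
level(E) = 2

Answer: 2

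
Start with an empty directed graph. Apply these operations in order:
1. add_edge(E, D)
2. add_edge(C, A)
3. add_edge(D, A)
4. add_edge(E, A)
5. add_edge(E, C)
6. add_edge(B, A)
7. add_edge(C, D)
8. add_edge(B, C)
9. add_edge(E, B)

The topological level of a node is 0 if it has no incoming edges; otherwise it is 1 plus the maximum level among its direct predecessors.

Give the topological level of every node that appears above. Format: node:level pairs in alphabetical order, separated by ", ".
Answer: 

Answer: A:4, B:1, C:2, D:3, E:0

Derivation:
Op 1: add_edge(E, D). Edges now: 1
Op 2: add_edge(C, A). Edges now: 2
Op 3: add_edge(D, A). Edges now: 3
Op 4: add_edge(E, A). Edges now: 4
Op 5: add_edge(E, C). Edges now: 5
Op 6: add_edge(B, A). Edges now: 6
Op 7: add_edge(C, D). Edges now: 7
Op 8: add_edge(B, C). Edges now: 8
Op 9: add_edge(E, B). Edges now: 9
Compute levels (Kahn BFS):
  sources (in-degree 0): E
  process E: level=0
    E->A: in-degree(A)=3, level(A)>=1
    E->B: in-degree(B)=0, level(B)=1, enqueue
    E->C: in-degree(C)=1, level(C)>=1
    E->D: in-degree(D)=1, level(D)>=1
  process B: level=1
    B->A: in-degree(A)=2, level(A)>=2
    B->C: in-degree(C)=0, level(C)=2, enqueue
  process C: level=2
    C->A: in-degree(A)=1, level(A)>=3
    C->D: in-degree(D)=0, level(D)=3, enqueue
  process D: level=3
    D->A: in-degree(A)=0, level(A)=4, enqueue
  process A: level=4
All levels: A:4, B:1, C:2, D:3, E:0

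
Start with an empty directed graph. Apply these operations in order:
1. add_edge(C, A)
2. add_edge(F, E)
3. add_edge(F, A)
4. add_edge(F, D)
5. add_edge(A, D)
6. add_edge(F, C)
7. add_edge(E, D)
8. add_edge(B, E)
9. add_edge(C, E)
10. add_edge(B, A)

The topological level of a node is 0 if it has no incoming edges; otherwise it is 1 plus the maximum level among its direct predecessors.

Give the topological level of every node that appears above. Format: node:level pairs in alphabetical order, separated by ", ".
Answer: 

Answer: A:2, B:0, C:1, D:3, E:2, F:0

Derivation:
Op 1: add_edge(C, A). Edges now: 1
Op 2: add_edge(F, E). Edges now: 2
Op 3: add_edge(F, A). Edges now: 3
Op 4: add_edge(F, D). Edges now: 4
Op 5: add_edge(A, D). Edges now: 5
Op 6: add_edge(F, C). Edges now: 6
Op 7: add_edge(E, D). Edges now: 7
Op 8: add_edge(B, E). Edges now: 8
Op 9: add_edge(C, E). Edges now: 9
Op 10: add_edge(B, A). Edges now: 10
Compute levels (Kahn BFS):
  sources (in-degree 0): B, F
  process B: level=0
    B->A: in-degree(A)=2, level(A)>=1
    B->E: in-degree(E)=2, level(E)>=1
  process F: level=0
    F->A: in-degree(A)=1, level(A)>=1
    F->C: in-degree(C)=0, level(C)=1, enqueue
    F->D: in-degree(D)=2, level(D)>=1
    F->E: in-degree(E)=1, level(E)>=1
  process C: level=1
    C->A: in-degree(A)=0, level(A)=2, enqueue
    C->E: in-degree(E)=0, level(E)=2, enqueue
  process A: level=2
    A->D: in-degree(D)=1, level(D)>=3
  process E: level=2
    E->D: in-degree(D)=0, level(D)=3, enqueue
  process D: level=3
All levels: A:2, B:0, C:1, D:3, E:2, F:0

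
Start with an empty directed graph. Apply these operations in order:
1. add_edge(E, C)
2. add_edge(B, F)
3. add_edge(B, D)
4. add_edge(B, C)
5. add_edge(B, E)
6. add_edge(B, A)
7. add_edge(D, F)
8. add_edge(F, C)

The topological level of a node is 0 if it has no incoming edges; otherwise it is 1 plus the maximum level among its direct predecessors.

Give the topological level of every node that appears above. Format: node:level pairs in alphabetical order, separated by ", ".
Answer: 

Op 1: add_edge(E, C). Edges now: 1
Op 2: add_edge(B, F). Edges now: 2
Op 3: add_edge(B, D). Edges now: 3
Op 4: add_edge(B, C). Edges now: 4
Op 5: add_edge(B, E). Edges now: 5
Op 6: add_edge(B, A). Edges now: 6
Op 7: add_edge(D, F). Edges now: 7
Op 8: add_edge(F, C). Edges now: 8
Compute levels (Kahn BFS):
  sources (in-degree 0): B
  process B: level=0
    B->A: in-degree(A)=0, level(A)=1, enqueue
    B->C: in-degree(C)=2, level(C)>=1
    B->D: in-degree(D)=0, level(D)=1, enqueue
    B->E: in-degree(E)=0, level(E)=1, enqueue
    B->F: in-degree(F)=1, level(F)>=1
  process A: level=1
  process D: level=1
    D->F: in-degree(F)=0, level(F)=2, enqueue
  process E: level=1
    E->C: in-degree(C)=1, level(C)>=2
  process F: level=2
    F->C: in-degree(C)=0, level(C)=3, enqueue
  process C: level=3
All levels: A:1, B:0, C:3, D:1, E:1, F:2

Answer: A:1, B:0, C:3, D:1, E:1, F:2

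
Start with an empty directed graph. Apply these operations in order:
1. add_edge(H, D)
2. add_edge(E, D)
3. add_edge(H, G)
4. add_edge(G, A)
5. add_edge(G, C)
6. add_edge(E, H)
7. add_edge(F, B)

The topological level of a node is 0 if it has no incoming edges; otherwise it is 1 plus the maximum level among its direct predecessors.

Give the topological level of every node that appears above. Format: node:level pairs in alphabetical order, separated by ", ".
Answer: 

Op 1: add_edge(H, D). Edges now: 1
Op 2: add_edge(E, D). Edges now: 2
Op 3: add_edge(H, G). Edges now: 3
Op 4: add_edge(G, A). Edges now: 4
Op 5: add_edge(G, C). Edges now: 5
Op 6: add_edge(E, H). Edges now: 6
Op 7: add_edge(F, B). Edges now: 7
Compute levels (Kahn BFS):
  sources (in-degree 0): E, F
  process E: level=0
    E->D: in-degree(D)=1, level(D)>=1
    E->H: in-degree(H)=0, level(H)=1, enqueue
  process F: level=0
    F->B: in-degree(B)=0, level(B)=1, enqueue
  process H: level=1
    H->D: in-degree(D)=0, level(D)=2, enqueue
    H->G: in-degree(G)=0, level(G)=2, enqueue
  process B: level=1
  process D: level=2
  process G: level=2
    G->A: in-degree(A)=0, level(A)=3, enqueue
    G->C: in-degree(C)=0, level(C)=3, enqueue
  process A: level=3
  process C: level=3
All levels: A:3, B:1, C:3, D:2, E:0, F:0, G:2, H:1

Answer: A:3, B:1, C:3, D:2, E:0, F:0, G:2, H:1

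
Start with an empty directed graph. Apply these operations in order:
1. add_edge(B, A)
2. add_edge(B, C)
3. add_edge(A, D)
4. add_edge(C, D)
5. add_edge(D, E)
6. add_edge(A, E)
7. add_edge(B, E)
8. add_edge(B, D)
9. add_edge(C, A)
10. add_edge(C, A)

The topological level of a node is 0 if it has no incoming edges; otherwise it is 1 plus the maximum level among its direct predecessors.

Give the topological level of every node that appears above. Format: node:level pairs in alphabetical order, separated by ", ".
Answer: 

Op 1: add_edge(B, A). Edges now: 1
Op 2: add_edge(B, C). Edges now: 2
Op 3: add_edge(A, D). Edges now: 3
Op 4: add_edge(C, D). Edges now: 4
Op 5: add_edge(D, E). Edges now: 5
Op 6: add_edge(A, E). Edges now: 6
Op 7: add_edge(B, E). Edges now: 7
Op 8: add_edge(B, D). Edges now: 8
Op 9: add_edge(C, A). Edges now: 9
Op 10: add_edge(C, A) (duplicate, no change). Edges now: 9
Compute levels (Kahn BFS):
  sources (in-degree 0): B
  process B: level=0
    B->A: in-degree(A)=1, level(A)>=1
    B->C: in-degree(C)=0, level(C)=1, enqueue
    B->D: in-degree(D)=2, level(D)>=1
    B->E: in-degree(E)=2, level(E)>=1
  process C: level=1
    C->A: in-degree(A)=0, level(A)=2, enqueue
    C->D: in-degree(D)=1, level(D)>=2
  process A: level=2
    A->D: in-degree(D)=0, level(D)=3, enqueue
    A->E: in-degree(E)=1, level(E)>=3
  process D: level=3
    D->E: in-degree(E)=0, level(E)=4, enqueue
  process E: level=4
All levels: A:2, B:0, C:1, D:3, E:4

Answer: A:2, B:0, C:1, D:3, E:4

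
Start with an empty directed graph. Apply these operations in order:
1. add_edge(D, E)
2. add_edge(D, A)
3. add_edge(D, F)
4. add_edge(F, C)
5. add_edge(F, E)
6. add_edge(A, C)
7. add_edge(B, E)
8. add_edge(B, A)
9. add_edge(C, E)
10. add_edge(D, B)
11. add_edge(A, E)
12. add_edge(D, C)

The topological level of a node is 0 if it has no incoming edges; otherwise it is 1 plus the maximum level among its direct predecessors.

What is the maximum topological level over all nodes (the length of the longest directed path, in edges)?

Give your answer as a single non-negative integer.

Answer: 4

Derivation:
Op 1: add_edge(D, E). Edges now: 1
Op 2: add_edge(D, A). Edges now: 2
Op 3: add_edge(D, F). Edges now: 3
Op 4: add_edge(F, C). Edges now: 4
Op 5: add_edge(F, E). Edges now: 5
Op 6: add_edge(A, C). Edges now: 6
Op 7: add_edge(B, E). Edges now: 7
Op 8: add_edge(B, A). Edges now: 8
Op 9: add_edge(C, E). Edges now: 9
Op 10: add_edge(D, B). Edges now: 10
Op 11: add_edge(A, E). Edges now: 11
Op 12: add_edge(D, C). Edges now: 12
Compute levels (Kahn BFS):
  sources (in-degree 0): D
  process D: level=0
    D->A: in-degree(A)=1, level(A)>=1
    D->B: in-degree(B)=0, level(B)=1, enqueue
    D->C: in-degree(C)=2, level(C)>=1
    D->E: in-degree(E)=4, level(E)>=1
    D->F: in-degree(F)=0, level(F)=1, enqueue
  process B: level=1
    B->A: in-degree(A)=0, level(A)=2, enqueue
    B->E: in-degree(E)=3, level(E)>=2
  process F: level=1
    F->C: in-degree(C)=1, level(C)>=2
    F->E: in-degree(E)=2, level(E)>=2
  process A: level=2
    A->C: in-degree(C)=0, level(C)=3, enqueue
    A->E: in-degree(E)=1, level(E)>=3
  process C: level=3
    C->E: in-degree(E)=0, level(E)=4, enqueue
  process E: level=4
All levels: A:2, B:1, C:3, D:0, E:4, F:1
max level = 4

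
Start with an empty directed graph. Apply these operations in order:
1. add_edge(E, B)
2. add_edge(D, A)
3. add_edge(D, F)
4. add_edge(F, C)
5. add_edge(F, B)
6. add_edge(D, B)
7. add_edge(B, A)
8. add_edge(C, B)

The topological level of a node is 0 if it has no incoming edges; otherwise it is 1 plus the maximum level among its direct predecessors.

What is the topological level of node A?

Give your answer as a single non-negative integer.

Answer: 4

Derivation:
Op 1: add_edge(E, B). Edges now: 1
Op 2: add_edge(D, A). Edges now: 2
Op 3: add_edge(D, F). Edges now: 3
Op 4: add_edge(F, C). Edges now: 4
Op 5: add_edge(F, B). Edges now: 5
Op 6: add_edge(D, B). Edges now: 6
Op 7: add_edge(B, A). Edges now: 7
Op 8: add_edge(C, B). Edges now: 8
Compute levels (Kahn BFS):
  sources (in-degree 0): D, E
  process D: level=0
    D->A: in-degree(A)=1, level(A)>=1
    D->B: in-degree(B)=3, level(B)>=1
    D->F: in-degree(F)=0, level(F)=1, enqueue
  process E: level=0
    E->B: in-degree(B)=2, level(B)>=1
  process F: level=1
    F->B: in-degree(B)=1, level(B)>=2
    F->C: in-degree(C)=0, level(C)=2, enqueue
  process C: level=2
    C->B: in-degree(B)=0, level(B)=3, enqueue
  process B: level=3
    B->A: in-degree(A)=0, level(A)=4, enqueue
  process A: level=4
All levels: A:4, B:3, C:2, D:0, E:0, F:1
level(A) = 4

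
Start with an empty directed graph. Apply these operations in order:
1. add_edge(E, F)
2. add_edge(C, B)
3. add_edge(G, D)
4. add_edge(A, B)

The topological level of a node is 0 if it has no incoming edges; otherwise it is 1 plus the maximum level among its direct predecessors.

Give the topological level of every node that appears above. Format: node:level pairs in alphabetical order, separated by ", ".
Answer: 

Op 1: add_edge(E, F). Edges now: 1
Op 2: add_edge(C, B). Edges now: 2
Op 3: add_edge(G, D). Edges now: 3
Op 4: add_edge(A, B). Edges now: 4
Compute levels (Kahn BFS):
  sources (in-degree 0): A, C, E, G
  process A: level=0
    A->B: in-degree(B)=1, level(B)>=1
  process C: level=0
    C->B: in-degree(B)=0, level(B)=1, enqueue
  process E: level=0
    E->F: in-degree(F)=0, level(F)=1, enqueue
  process G: level=0
    G->D: in-degree(D)=0, level(D)=1, enqueue
  process B: level=1
  process F: level=1
  process D: level=1
All levels: A:0, B:1, C:0, D:1, E:0, F:1, G:0

Answer: A:0, B:1, C:0, D:1, E:0, F:1, G:0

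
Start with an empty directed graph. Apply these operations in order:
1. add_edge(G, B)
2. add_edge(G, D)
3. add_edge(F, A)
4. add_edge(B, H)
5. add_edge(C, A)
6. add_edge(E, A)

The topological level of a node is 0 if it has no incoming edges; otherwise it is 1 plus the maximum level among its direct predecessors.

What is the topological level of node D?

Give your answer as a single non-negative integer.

Answer: 1

Derivation:
Op 1: add_edge(G, B). Edges now: 1
Op 2: add_edge(G, D). Edges now: 2
Op 3: add_edge(F, A). Edges now: 3
Op 4: add_edge(B, H). Edges now: 4
Op 5: add_edge(C, A). Edges now: 5
Op 6: add_edge(E, A). Edges now: 6
Compute levels (Kahn BFS):
  sources (in-degree 0): C, E, F, G
  process C: level=0
    C->A: in-degree(A)=2, level(A)>=1
  process E: level=0
    E->A: in-degree(A)=1, level(A)>=1
  process F: level=0
    F->A: in-degree(A)=0, level(A)=1, enqueue
  process G: level=0
    G->B: in-degree(B)=0, level(B)=1, enqueue
    G->D: in-degree(D)=0, level(D)=1, enqueue
  process A: level=1
  process B: level=1
    B->H: in-degree(H)=0, level(H)=2, enqueue
  process D: level=1
  process H: level=2
All levels: A:1, B:1, C:0, D:1, E:0, F:0, G:0, H:2
level(D) = 1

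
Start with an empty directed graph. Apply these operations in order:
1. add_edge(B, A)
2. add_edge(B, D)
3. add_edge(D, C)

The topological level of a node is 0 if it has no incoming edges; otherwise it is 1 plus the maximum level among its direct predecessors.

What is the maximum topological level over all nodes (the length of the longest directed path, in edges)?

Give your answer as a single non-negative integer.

Op 1: add_edge(B, A). Edges now: 1
Op 2: add_edge(B, D). Edges now: 2
Op 3: add_edge(D, C). Edges now: 3
Compute levels (Kahn BFS):
  sources (in-degree 0): B
  process B: level=0
    B->A: in-degree(A)=0, level(A)=1, enqueue
    B->D: in-degree(D)=0, level(D)=1, enqueue
  process A: level=1
  process D: level=1
    D->C: in-degree(C)=0, level(C)=2, enqueue
  process C: level=2
All levels: A:1, B:0, C:2, D:1
max level = 2

Answer: 2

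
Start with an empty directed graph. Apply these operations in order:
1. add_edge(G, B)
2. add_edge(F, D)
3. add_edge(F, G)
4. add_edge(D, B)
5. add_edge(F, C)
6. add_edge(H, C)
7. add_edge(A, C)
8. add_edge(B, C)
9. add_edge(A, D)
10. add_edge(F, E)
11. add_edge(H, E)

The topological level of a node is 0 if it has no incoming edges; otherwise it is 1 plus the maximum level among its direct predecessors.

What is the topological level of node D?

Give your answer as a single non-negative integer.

Answer: 1

Derivation:
Op 1: add_edge(G, B). Edges now: 1
Op 2: add_edge(F, D). Edges now: 2
Op 3: add_edge(F, G). Edges now: 3
Op 4: add_edge(D, B). Edges now: 4
Op 5: add_edge(F, C). Edges now: 5
Op 6: add_edge(H, C). Edges now: 6
Op 7: add_edge(A, C). Edges now: 7
Op 8: add_edge(B, C). Edges now: 8
Op 9: add_edge(A, D). Edges now: 9
Op 10: add_edge(F, E). Edges now: 10
Op 11: add_edge(H, E). Edges now: 11
Compute levels (Kahn BFS):
  sources (in-degree 0): A, F, H
  process A: level=0
    A->C: in-degree(C)=3, level(C)>=1
    A->D: in-degree(D)=1, level(D)>=1
  process F: level=0
    F->C: in-degree(C)=2, level(C)>=1
    F->D: in-degree(D)=0, level(D)=1, enqueue
    F->E: in-degree(E)=1, level(E)>=1
    F->G: in-degree(G)=0, level(G)=1, enqueue
  process H: level=0
    H->C: in-degree(C)=1, level(C)>=1
    H->E: in-degree(E)=0, level(E)=1, enqueue
  process D: level=1
    D->B: in-degree(B)=1, level(B)>=2
  process G: level=1
    G->B: in-degree(B)=0, level(B)=2, enqueue
  process E: level=1
  process B: level=2
    B->C: in-degree(C)=0, level(C)=3, enqueue
  process C: level=3
All levels: A:0, B:2, C:3, D:1, E:1, F:0, G:1, H:0
level(D) = 1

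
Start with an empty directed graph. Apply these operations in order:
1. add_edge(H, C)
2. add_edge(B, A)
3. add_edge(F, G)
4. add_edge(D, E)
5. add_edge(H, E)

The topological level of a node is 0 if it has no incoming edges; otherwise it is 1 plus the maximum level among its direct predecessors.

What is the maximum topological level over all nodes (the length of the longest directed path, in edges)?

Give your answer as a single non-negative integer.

Op 1: add_edge(H, C). Edges now: 1
Op 2: add_edge(B, A). Edges now: 2
Op 3: add_edge(F, G). Edges now: 3
Op 4: add_edge(D, E). Edges now: 4
Op 5: add_edge(H, E). Edges now: 5
Compute levels (Kahn BFS):
  sources (in-degree 0): B, D, F, H
  process B: level=0
    B->A: in-degree(A)=0, level(A)=1, enqueue
  process D: level=0
    D->E: in-degree(E)=1, level(E)>=1
  process F: level=0
    F->G: in-degree(G)=0, level(G)=1, enqueue
  process H: level=0
    H->C: in-degree(C)=0, level(C)=1, enqueue
    H->E: in-degree(E)=0, level(E)=1, enqueue
  process A: level=1
  process G: level=1
  process C: level=1
  process E: level=1
All levels: A:1, B:0, C:1, D:0, E:1, F:0, G:1, H:0
max level = 1

Answer: 1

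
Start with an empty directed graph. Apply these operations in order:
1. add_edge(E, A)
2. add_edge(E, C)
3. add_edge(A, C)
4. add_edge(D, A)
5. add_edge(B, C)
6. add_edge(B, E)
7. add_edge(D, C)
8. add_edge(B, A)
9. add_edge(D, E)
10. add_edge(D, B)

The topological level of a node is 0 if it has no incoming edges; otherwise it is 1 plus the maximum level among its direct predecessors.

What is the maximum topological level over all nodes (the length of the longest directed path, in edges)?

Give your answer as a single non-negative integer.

Answer: 4

Derivation:
Op 1: add_edge(E, A). Edges now: 1
Op 2: add_edge(E, C). Edges now: 2
Op 3: add_edge(A, C). Edges now: 3
Op 4: add_edge(D, A). Edges now: 4
Op 5: add_edge(B, C). Edges now: 5
Op 6: add_edge(B, E). Edges now: 6
Op 7: add_edge(D, C). Edges now: 7
Op 8: add_edge(B, A). Edges now: 8
Op 9: add_edge(D, E). Edges now: 9
Op 10: add_edge(D, B). Edges now: 10
Compute levels (Kahn BFS):
  sources (in-degree 0): D
  process D: level=0
    D->A: in-degree(A)=2, level(A)>=1
    D->B: in-degree(B)=0, level(B)=1, enqueue
    D->C: in-degree(C)=3, level(C)>=1
    D->E: in-degree(E)=1, level(E)>=1
  process B: level=1
    B->A: in-degree(A)=1, level(A)>=2
    B->C: in-degree(C)=2, level(C)>=2
    B->E: in-degree(E)=0, level(E)=2, enqueue
  process E: level=2
    E->A: in-degree(A)=0, level(A)=3, enqueue
    E->C: in-degree(C)=1, level(C)>=3
  process A: level=3
    A->C: in-degree(C)=0, level(C)=4, enqueue
  process C: level=4
All levels: A:3, B:1, C:4, D:0, E:2
max level = 4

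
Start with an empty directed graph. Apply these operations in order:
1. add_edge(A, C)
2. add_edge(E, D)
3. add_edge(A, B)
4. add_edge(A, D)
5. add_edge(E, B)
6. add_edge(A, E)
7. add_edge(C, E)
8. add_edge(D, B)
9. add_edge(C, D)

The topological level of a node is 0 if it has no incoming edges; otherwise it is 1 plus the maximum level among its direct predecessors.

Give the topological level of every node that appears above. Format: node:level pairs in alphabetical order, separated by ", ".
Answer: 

Answer: A:0, B:4, C:1, D:3, E:2

Derivation:
Op 1: add_edge(A, C). Edges now: 1
Op 2: add_edge(E, D). Edges now: 2
Op 3: add_edge(A, B). Edges now: 3
Op 4: add_edge(A, D). Edges now: 4
Op 5: add_edge(E, B). Edges now: 5
Op 6: add_edge(A, E). Edges now: 6
Op 7: add_edge(C, E). Edges now: 7
Op 8: add_edge(D, B). Edges now: 8
Op 9: add_edge(C, D). Edges now: 9
Compute levels (Kahn BFS):
  sources (in-degree 0): A
  process A: level=0
    A->B: in-degree(B)=2, level(B)>=1
    A->C: in-degree(C)=0, level(C)=1, enqueue
    A->D: in-degree(D)=2, level(D)>=1
    A->E: in-degree(E)=1, level(E)>=1
  process C: level=1
    C->D: in-degree(D)=1, level(D)>=2
    C->E: in-degree(E)=0, level(E)=2, enqueue
  process E: level=2
    E->B: in-degree(B)=1, level(B)>=3
    E->D: in-degree(D)=0, level(D)=3, enqueue
  process D: level=3
    D->B: in-degree(B)=0, level(B)=4, enqueue
  process B: level=4
All levels: A:0, B:4, C:1, D:3, E:2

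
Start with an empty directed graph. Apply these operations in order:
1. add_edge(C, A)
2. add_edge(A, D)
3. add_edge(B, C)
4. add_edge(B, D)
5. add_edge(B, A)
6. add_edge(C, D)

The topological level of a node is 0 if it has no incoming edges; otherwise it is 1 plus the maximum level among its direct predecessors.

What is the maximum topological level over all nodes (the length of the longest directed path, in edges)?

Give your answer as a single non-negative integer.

Op 1: add_edge(C, A). Edges now: 1
Op 2: add_edge(A, D). Edges now: 2
Op 3: add_edge(B, C). Edges now: 3
Op 4: add_edge(B, D). Edges now: 4
Op 5: add_edge(B, A). Edges now: 5
Op 6: add_edge(C, D). Edges now: 6
Compute levels (Kahn BFS):
  sources (in-degree 0): B
  process B: level=0
    B->A: in-degree(A)=1, level(A)>=1
    B->C: in-degree(C)=0, level(C)=1, enqueue
    B->D: in-degree(D)=2, level(D)>=1
  process C: level=1
    C->A: in-degree(A)=0, level(A)=2, enqueue
    C->D: in-degree(D)=1, level(D)>=2
  process A: level=2
    A->D: in-degree(D)=0, level(D)=3, enqueue
  process D: level=3
All levels: A:2, B:0, C:1, D:3
max level = 3

Answer: 3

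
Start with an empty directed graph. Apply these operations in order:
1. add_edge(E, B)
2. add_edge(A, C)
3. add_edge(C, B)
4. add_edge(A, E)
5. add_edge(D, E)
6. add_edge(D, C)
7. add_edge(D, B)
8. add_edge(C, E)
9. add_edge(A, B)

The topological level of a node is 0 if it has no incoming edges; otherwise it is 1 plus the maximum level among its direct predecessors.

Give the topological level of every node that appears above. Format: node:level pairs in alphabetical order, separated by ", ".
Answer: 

Answer: A:0, B:3, C:1, D:0, E:2

Derivation:
Op 1: add_edge(E, B). Edges now: 1
Op 2: add_edge(A, C). Edges now: 2
Op 3: add_edge(C, B). Edges now: 3
Op 4: add_edge(A, E). Edges now: 4
Op 5: add_edge(D, E). Edges now: 5
Op 6: add_edge(D, C). Edges now: 6
Op 7: add_edge(D, B). Edges now: 7
Op 8: add_edge(C, E). Edges now: 8
Op 9: add_edge(A, B). Edges now: 9
Compute levels (Kahn BFS):
  sources (in-degree 0): A, D
  process A: level=0
    A->B: in-degree(B)=3, level(B)>=1
    A->C: in-degree(C)=1, level(C)>=1
    A->E: in-degree(E)=2, level(E)>=1
  process D: level=0
    D->B: in-degree(B)=2, level(B)>=1
    D->C: in-degree(C)=0, level(C)=1, enqueue
    D->E: in-degree(E)=1, level(E)>=1
  process C: level=1
    C->B: in-degree(B)=1, level(B)>=2
    C->E: in-degree(E)=0, level(E)=2, enqueue
  process E: level=2
    E->B: in-degree(B)=0, level(B)=3, enqueue
  process B: level=3
All levels: A:0, B:3, C:1, D:0, E:2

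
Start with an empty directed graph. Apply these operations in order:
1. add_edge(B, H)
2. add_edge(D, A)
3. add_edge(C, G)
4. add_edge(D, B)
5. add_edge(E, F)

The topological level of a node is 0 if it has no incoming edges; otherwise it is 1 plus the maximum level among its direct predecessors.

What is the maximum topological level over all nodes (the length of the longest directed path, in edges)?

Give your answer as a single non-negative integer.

Answer: 2

Derivation:
Op 1: add_edge(B, H). Edges now: 1
Op 2: add_edge(D, A). Edges now: 2
Op 3: add_edge(C, G). Edges now: 3
Op 4: add_edge(D, B). Edges now: 4
Op 5: add_edge(E, F). Edges now: 5
Compute levels (Kahn BFS):
  sources (in-degree 0): C, D, E
  process C: level=0
    C->G: in-degree(G)=0, level(G)=1, enqueue
  process D: level=0
    D->A: in-degree(A)=0, level(A)=1, enqueue
    D->B: in-degree(B)=0, level(B)=1, enqueue
  process E: level=0
    E->F: in-degree(F)=0, level(F)=1, enqueue
  process G: level=1
  process A: level=1
  process B: level=1
    B->H: in-degree(H)=0, level(H)=2, enqueue
  process F: level=1
  process H: level=2
All levels: A:1, B:1, C:0, D:0, E:0, F:1, G:1, H:2
max level = 2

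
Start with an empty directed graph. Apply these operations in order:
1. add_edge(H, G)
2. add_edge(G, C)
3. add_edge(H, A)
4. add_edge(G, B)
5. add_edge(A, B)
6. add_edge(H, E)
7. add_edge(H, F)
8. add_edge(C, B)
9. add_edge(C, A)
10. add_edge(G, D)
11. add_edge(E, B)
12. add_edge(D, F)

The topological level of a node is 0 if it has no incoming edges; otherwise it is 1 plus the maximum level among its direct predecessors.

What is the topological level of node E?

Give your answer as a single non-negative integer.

Answer: 1

Derivation:
Op 1: add_edge(H, G). Edges now: 1
Op 2: add_edge(G, C). Edges now: 2
Op 3: add_edge(H, A). Edges now: 3
Op 4: add_edge(G, B). Edges now: 4
Op 5: add_edge(A, B). Edges now: 5
Op 6: add_edge(H, E). Edges now: 6
Op 7: add_edge(H, F). Edges now: 7
Op 8: add_edge(C, B). Edges now: 8
Op 9: add_edge(C, A). Edges now: 9
Op 10: add_edge(G, D). Edges now: 10
Op 11: add_edge(E, B). Edges now: 11
Op 12: add_edge(D, F). Edges now: 12
Compute levels (Kahn BFS):
  sources (in-degree 0): H
  process H: level=0
    H->A: in-degree(A)=1, level(A)>=1
    H->E: in-degree(E)=0, level(E)=1, enqueue
    H->F: in-degree(F)=1, level(F)>=1
    H->G: in-degree(G)=0, level(G)=1, enqueue
  process E: level=1
    E->B: in-degree(B)=3, level(B)>=2
  process G: level=1
    G->B: in-degree(B)=2, level(B)>=2
    G->C: in-degree(C)=0, level(C)=2, enqueue
    G->D: in-degree(D)=0, level(D)=2, enqueue
  process C: level=2
    C->A: in-degree(A)=0, level(A)=3, enqueue
    C->B: in-degree(B)=1, level(B)>=3
  process D: level=2
    D->F: in-degree(F)=0, level(F)=3, enqueue
  process A: level=3
    A->B: in-degree(B)=0, level(B)=4, enqueue
  process F: level=3
  process B: level=4
All levels: A:3, B:4, C:2, D:2, E:1, F:3, G:1, H:0
level(E) = 1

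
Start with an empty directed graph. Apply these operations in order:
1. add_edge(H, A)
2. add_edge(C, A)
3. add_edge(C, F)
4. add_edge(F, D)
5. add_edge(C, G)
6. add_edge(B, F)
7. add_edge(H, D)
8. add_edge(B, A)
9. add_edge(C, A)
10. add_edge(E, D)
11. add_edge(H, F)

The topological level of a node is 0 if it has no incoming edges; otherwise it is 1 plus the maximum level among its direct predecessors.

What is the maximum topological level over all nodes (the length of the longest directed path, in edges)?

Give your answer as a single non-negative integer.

Answer: 2

Derivation:
Op 1: add_edge(H, A). Edges now: 1
Op 2: add_edge(C, A). Edges now: 2
Op 3: add_edge(C, F). Edges now: 3
Op 4: add_edge(F, D). Edges now: 4
Op 5: add_edge(C, G). Edges now: 5
Op 6: add_edge(B, F). Edges now: 6
Op 7: add_edge(H, D). Edges now: 7
Op 8: add_edge(B, A). Edges now: 8
Op 9: add_edge(C, A) (duplicate, no change). Edges now: 8
Op 10: add_edge(E, D). Edges now: 9
Op 11: add_edge(H, F). Edges now: 10
Compute levels (Kahn BFS):
  sources (in-degree 0): B, C, E, H
  process B: level=0
    B->A: in-degree(A)=2, level(A)>=1
    B->F: in-degree(F)=2, level(F)>=1
  process C: level=0
    C->A: in-degree(A)=1, level(A)>=1
    C->F: in-degree(F)=1, level(F)>=1
    C->G: in-degree(G)=0, level(G)=1, enqueue
  process E: level=0
    E->D: in-degree(D)=2, level(D)>=1
  process H: level=0
    H->A: in-degree(A)=0, level(A)=1, enqueue
    H->D: in-degree(D)=1, level(D)>=1
    H->F: in-degree(F)=0, level(F)=1, enqueue
  process G: level=1
  process A: level=1
  process F: level=1
    F->D: in-degree(D)=0, level(D)=2, enqueue
  process D: level=2
All levels: A:1, B:0, C:0, D:2, E:0, F:1, G:1, H:0
max level = 2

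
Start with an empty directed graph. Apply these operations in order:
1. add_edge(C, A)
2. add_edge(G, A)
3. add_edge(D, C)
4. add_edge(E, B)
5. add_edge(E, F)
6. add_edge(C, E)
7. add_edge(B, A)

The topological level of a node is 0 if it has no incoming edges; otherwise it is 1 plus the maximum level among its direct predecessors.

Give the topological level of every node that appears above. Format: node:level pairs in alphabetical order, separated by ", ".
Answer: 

Answer: A:4, B:3, C:1, D:0, E:2, F:3, G:0

Derivation:
Op 1: add_edge(C, A). Edges now: 1
Op 2: add_edge(G, A). Edges now: 2
Op 3: add_edge(D, C). Edges now: 3
Op 4: add_edge(E, B). Edges now: 4
Op 5: add_edge(E, F). Edges now: 5
Op 6: add_edge(C, E). Edges now: 6
Op 7: add_edge(B, A). Edges now: 7
Compute levels (Kahn BFS):
  sources (in-degree 0): D, G
  process D: level=0
    D->C: in-degree(C)=0, level(C)=1, enqueue
  process G: level=0
    G->A: in-degree(A)=2, level(A)>=1
  process C: level=1
    C->A: in-degree(A)=1, level(A)>=2
    C->E: in-degree(E)=0, level(E)=2, enqueue
  process E: level=2
    E->B: in-degree(B)=0, level(B)=3, enqueue
    E->F: in-degree(F)=0, level(F)=3, enqueue
  process B: level=3
    B->A: in-degree(A)=0, level(A)=4, enqueue
  process F: level=3
  process A: level=4
All levels: A:4, B:3, C:1, D:0, E:2, F:3, G:0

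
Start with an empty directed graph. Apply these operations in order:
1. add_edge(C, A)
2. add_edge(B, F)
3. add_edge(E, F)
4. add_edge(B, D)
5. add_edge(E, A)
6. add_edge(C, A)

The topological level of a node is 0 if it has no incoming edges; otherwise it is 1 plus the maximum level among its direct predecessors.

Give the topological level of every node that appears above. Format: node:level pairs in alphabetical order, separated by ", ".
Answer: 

Op 1: add_edge(C, A). Edges now: 1
Op 2: add_edge(B, F). Edges now: 2
Op 3: add_edge(E, F). Edges now: 3
Op 4: add_edge(B, D). Edges now: 4
Op 5: add_edge(E, A). Edges now: 5
Op 6: add_edge(C, A) (duplicate, no change). Edges now: 5
Compute levels (Kahn BFS):
  sources (in-degree 0): B, C, E
  process B: level=0
    B->D: in-degree(D)=0, level(D)=1, enqueue
    B->F: in-degree(F)=1, level(F)>=1
  process C: level=0
    C->A: in-degree(A)=1, level(A)>=1
  process E: level=0
    E->A: in-degree(A)=0, level(A)=1, enqueue
    E->F: in-degree(F)=0, level(F)=1, enqueue
  process D: level=1
  process A: level=1
  process F: level=1
All levels: A:1, B:0, C:0, D:1, E:0, F:1

Answer: A:1, B:0, C:0, D:1, E:0, F:1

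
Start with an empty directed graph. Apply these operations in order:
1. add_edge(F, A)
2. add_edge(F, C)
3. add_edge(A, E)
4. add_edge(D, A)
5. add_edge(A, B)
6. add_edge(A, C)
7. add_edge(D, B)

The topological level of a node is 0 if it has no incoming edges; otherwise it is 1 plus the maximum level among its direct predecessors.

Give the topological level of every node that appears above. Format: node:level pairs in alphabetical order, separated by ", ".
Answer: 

Answer: A:1, B:2, C:2, D:0, E:2, F:0

Derivation:
Op 1: add_edge(F, A). Edges now: 1
Op 2: add_edge(F, C). Edges now: 2
Op 3: add_edge(A, E). Edges now: 3
Op 4: add_edge(D, A). Edges now: 4
Op 5: add_edge(A, B). Edges now: 5
Op 6: add_edge(A, C). Edges now: 6
Op 7: add_edge(D, B). Edges now: 7
Compute levels (Kahn BFS):
  sources (in-degree 0): D, F
  process D: level=0
    D->A: in-degree(A)=1, level(A)>=1
    D->B: in-degree(B)=1, level(B)>=1
  process F: level=0
    F->A: in-degree(A)=0, level(A)=1, enqueue
    F->C: in-degree(C)=1, level(C)>=1
  process A: level=1
    A->B: in-degree(B)=0, level(B)=2, enqueue
    A->C: in-degree(C)=0, level(C)=2, enqueue
    A->E: in-degree(E)=0, level(E)=2, enqueue
  process B: level=2
  process C: level=2
  process E: level=2
All levels: A:1, B:2, C:2, D:0, E:2, F:0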